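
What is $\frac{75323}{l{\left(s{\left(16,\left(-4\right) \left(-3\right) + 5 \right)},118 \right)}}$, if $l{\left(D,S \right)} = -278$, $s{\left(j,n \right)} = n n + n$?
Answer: $- \frac{75323}{278} \approx -270.95$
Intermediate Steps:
$s{\left(j,n \right)} = n + n^{2}$ ($s{\left(j,n \right)} = n^{2} + n = n + n^{2}$)
$\frac{75323}{l{\left(s{\left(16,\left(-4\right) \left(-3\right) + 5 \right)},118 \right)}} = \frac{75323}{-278} = 75323 \left(- \frac{1}{278}\right) = - \frac{75323}{278}$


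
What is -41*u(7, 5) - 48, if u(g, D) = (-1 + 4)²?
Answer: -417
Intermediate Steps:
u(g, D) = 9 (u(g, D) = 3² = 9)
-41*u(7, 5) - 48 = -41*9 - 48 = -369 - 48 = -417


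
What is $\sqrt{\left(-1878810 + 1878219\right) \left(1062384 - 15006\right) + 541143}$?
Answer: $3 i \sqrt{68717695} \approx 24869.0 i$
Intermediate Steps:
$\sqrt{\left(-1878810 + 1878219\right) \left(1062384 - 15006\right) + 541143} = \sqrt{\left(-591\right) 1047378 + 541143} = \sqrt{-619000398 + 541143} = \sqrt{-618459255} = 3 i \sqrt{68717695}$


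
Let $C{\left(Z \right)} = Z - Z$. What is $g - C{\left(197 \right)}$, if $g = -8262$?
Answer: $-8262$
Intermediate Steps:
$C{\left(Z \right)} = 0$
$g - C{\left(197 \right)} = -8262 - 0 = -8262 + 0 = -8262$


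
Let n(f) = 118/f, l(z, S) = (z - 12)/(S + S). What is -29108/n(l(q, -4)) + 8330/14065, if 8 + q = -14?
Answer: -347796829/331934 ≈ -1047.8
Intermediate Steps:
q = -22 (q = -8 - 14 = -22)
l(z, S) = (-12 + z)/(2*S) (l(z, S) = (-12 + z)/((2*S)) = (-12 + z)*(1/(2*S)) = (-12 + z)/(2*S))
-29108/n(l(q, -4)) + 8330/14065 = -29108/(118/(((1/2)*(-12 - 22)/(-4)))) + 8330/14065 = -29108/(118/(((1/2)*(-1/4)*(-34)))) + 8330*(1/14065) = -29108/(118/(17/4)) + 1666/2813 = -29108/(118*(4/17)) + 1666/2813 = -29108/472/17 + 1666/2813 = -29108*17/472 + 1666/2813 = -123709/118 + 1666/2813 = -347796829/331934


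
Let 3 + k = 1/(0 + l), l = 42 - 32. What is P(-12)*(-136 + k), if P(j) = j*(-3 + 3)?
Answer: 0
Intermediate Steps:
l = 10
P(j) = 0 (P(j) = j*0 = 0)
k = -29/10 (k = -3 + 1/(0 + 10) = -3 + 1/10 = -3 + ⅒ = -29/10 ≈ -2.9000)
P(-12)*(-136 + k) = 0*(-136 - 29/10) = 0*(-1389/10) = 0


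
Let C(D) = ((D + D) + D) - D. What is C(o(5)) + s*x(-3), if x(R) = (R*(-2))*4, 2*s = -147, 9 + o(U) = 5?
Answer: -1772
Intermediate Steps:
o(U) = -4 (o(U) = -9 + 5 = -4)
s = -147/2 (s = (½)*(-147) = -147/2 ≈ -73.500)
x(R) = -8*R (x(R) = -2*R*4 = -8*R)
C(D) = 2*D (C(D) = (2*D + D) - D = 3*D - D = 2*D)
C(o(5)) + s*x(-3) = 2*(-4) - (-588)*(-3) = -8 - 147/2*24 = -8 - 1764 = -1772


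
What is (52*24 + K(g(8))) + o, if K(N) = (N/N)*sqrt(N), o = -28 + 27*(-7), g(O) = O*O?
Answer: 1039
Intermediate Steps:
g(O) = O**2
o = -217 (o = -28 - 189 = -217)
K(N) = sqrt(N) (K(N) = 1*sqrt(N) = sqrt(N))
(52*24 + K(g(8))) + o = (52*24 + sqrt(8**2)) - 217 = (1248 + sqrt(64)) - 217 = (1248 + 8) - 217 = 1256 - 217 = 1039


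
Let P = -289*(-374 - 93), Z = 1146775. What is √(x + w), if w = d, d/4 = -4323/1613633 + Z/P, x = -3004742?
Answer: I*√493109550938402915728839054/12810632387 ≈ 1733.4*I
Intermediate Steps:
P = 134963 (P = -289*(-467) = 134963)
d = 7399562154104/217780750579 (d = 4*(-4323/1613633 + 1146775/134963) = 4*(1849890538526/217780750579) = 7399562154104/217780750579 ≈ 33.977)
w = 7399562154104/217780750579 ≈ 33.977
√(x + w) = √(-3004742 + 7399562154104/217780750579) = √(-654367568494091514/217780750579) = I*√493109550938402915728839054/12810632387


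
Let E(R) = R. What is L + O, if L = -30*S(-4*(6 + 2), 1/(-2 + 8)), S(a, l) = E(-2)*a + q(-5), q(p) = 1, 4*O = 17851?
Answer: 10051/4 ≈ 2512.8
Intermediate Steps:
O = 17851/4 (O = (1/4)*17851 = 17851/4 ≈ 4462.8)
S(a, l) = 1 - 2*a (S(a, l) = -2*a + 1 = 1 - 2*a)
L = -1950 (L = -30*(1 - (-8)*(6 + 2)) = -30*(1 - (-8)*8) = -30*(1 - 2*(-32)) = -30*(1 + 64) = -30*65 = -1950)
L + O = -1950 + 17851/4 = 10051/4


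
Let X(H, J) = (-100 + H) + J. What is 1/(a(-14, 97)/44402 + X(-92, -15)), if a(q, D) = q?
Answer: -22201/4595614 ≈ -0.0048309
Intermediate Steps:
X(H, J) = -100 + H + J
1/(a(-14, 97)/44402 + X(-92, -15)) = 1/(-14/44402 + (-100 - 92 - 15)) = 1/(-14*1/44402 - 207) = 1/(-7/22201 - 207) = 1/(-4595614/22201) = -22201/4595614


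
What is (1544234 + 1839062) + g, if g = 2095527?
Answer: 5478823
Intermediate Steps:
(1544234 + 1839062) + g = (1544234 + 1839062) + 2095527 = 3383296 + 2095527 = 5478823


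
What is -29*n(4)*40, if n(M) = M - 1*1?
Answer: -3480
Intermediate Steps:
n(M) = -1 + M (n(M) = M - 1 = -1 + M)
-29*n(4)*40 = -29*(-1 + 4)*40 = -29*3*40 = -87*40 = -3480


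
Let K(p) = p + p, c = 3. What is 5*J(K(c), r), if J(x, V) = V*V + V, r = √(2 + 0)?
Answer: 10 + 5*√2 ≈ 17.071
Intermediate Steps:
K(p) = 2*p
r = √2 ≈ 1.4142
J(x, V) = V + V² (J(x, V) = V² + V = V + V²)
5*J(K(c), r) = 5*(√2*(1 + √2)) = 5*√2*(1 + √2)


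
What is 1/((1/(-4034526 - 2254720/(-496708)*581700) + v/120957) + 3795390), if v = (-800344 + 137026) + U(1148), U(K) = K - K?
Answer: 11750112083520136590600/44596193464046516909550437137 ≈ 2.6348e-7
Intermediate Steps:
U(K) = 0
v = -663318 (v = (-800344 + 137026) + 0 = -663318 + 0 = -663318)
1/((1/(-4034526 - 2254720/(-496708)*581700) + v/120957) + 3795390) = 1/((1/(-4034526 - 2254720/(-496708)*581700) - 663318/120957) + 3795390) = 1/(((1/581700)/(-4034526 - 2254720*(-1/496708)) - 663318*1/120957) + 3795390) = 1/(((1/581700)/(-4034526 + 563680/124177) - 221106/40319) + 3795390) = 1/(((1/581700)/(-500994771422/124177) - 221106/40319) + 3795390) = 1/((-124177/500994771422*1/581700 - 221106/40319) + 3795390) = 1/((-124177/291428658536177400 - 221106/40319) + 3795390) = 1/(-64436624974305046896863/11750112083520136590600 + 3795390) = 1/(44596193464046516909550437137/11750112083520136590600) = 11750112083520136590600/44596193464046516909550437137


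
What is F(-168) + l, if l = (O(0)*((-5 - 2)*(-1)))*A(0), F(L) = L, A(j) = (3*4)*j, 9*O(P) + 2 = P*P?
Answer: -168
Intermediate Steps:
O(P) = -2/9 + P²/9 (O(P) = -2/9 + (P*P)/9 = -2/9 + P²/9)
A(j) = 12*j
l = 0 (l = ((-2/9 + (⅑)*0²)*((-5 - 2)*(-1)))*(12*0) = ((-2/9 + (⅑)*0)*(-7*(-1)))*0 = ((-2/9 + 0)*7)*0 = -2/9*7*0 = -14/9*0 = 0)
F(-168) + l = -168 + 0 = -168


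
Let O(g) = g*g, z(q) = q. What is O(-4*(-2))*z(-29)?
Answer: -1856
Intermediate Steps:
O(g) = g²
O(-4*(-2))*z(-29) = (-4*(-2))²*(-29) = 8²*(-29) = 64*(-29) = -1856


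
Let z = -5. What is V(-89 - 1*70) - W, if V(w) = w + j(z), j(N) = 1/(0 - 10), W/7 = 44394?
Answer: -3109171/10 ≈ -3.1092e+5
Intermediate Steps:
W = 310758 (W = 7*44394 = 310758)
j(N) = -⅒ (j(N) = 1/(-10) = -⅒)
V(w) = -⅒ + w (V(w) = w - ⅒ = -⅒ + w)
V(-89 - 1*70) - W = (-⅒ + (-89 - 1*70)) - 1*310758 = (-⅒ + (-89 - 70)) - 310758 = (-⅒ - 159) - 310758 = -1591/10 - 310758 = -3109171/10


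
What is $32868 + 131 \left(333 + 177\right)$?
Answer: $99678$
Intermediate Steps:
$32868 + 131 \left(333 + 177\right) = 32868 + 131 \cdot 510 = 32868 + 66810 = 99678$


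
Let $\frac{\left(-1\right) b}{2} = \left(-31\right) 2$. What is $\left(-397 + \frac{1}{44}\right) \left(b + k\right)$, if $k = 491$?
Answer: $- \frac{10742205}{44} \approx -2.4414 \cdot 10^{5}$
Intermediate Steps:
$b = 124$ ($b = - 2 \left(\left(-31\right) 2\right) = \left(-2\right) \left(-62\right) = 124$)
$\left(-397 + \frac{1}{44}\right) \left(b + k\right) = \left(-397 + \frac{1}{44}\right) \left(124 + 491\right) = \left(-397 + \frac{1}{44}\right) 615 = \left(- \frac{17467}{44}\right) 615 = - \frac{10742205}{44}$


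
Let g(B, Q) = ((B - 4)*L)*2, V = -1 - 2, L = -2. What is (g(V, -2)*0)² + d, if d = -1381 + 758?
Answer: -623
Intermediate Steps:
V = -3
g(B, Q) = 16 - 4*B (g(B, Q) = ((B - 4)*(-2))*2 = ((-4 + B)*(-2))*2 = (8 - 2*B)*2 = 16 - 4*B)
d = -623
(g(V, -2)*0)² + d = ((16 - 4*(-3))*0)² - 623 = ((16 + 12)*0)² - 623 = (28*0)² - 623 = 0² - 623 = 0 - 623 = -623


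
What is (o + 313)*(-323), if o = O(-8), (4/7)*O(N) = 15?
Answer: -438311/4 ≈ -1.0958e+5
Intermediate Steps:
O(N) = 105/4 (O(N) = (7/4)*15 = 105/4)
o = 105/4 ≈ 26.250
(o + 313)*(-323) = (105/4 + 313)*(-323) = (1357/4)*(-323) = -438311/4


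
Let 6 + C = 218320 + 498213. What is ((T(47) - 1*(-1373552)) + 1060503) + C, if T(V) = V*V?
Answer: 3152791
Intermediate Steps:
T(V) = V²
C = 716527 (C = -6 + (218320 + 498213) = -6 + 716533 = 716527)
((T(47) - 1*(-1373552)) + 1060503) + C = ((47² - 1*(-1373552)) + 1060503) + 716527 = ((2209 + 1373552) + 1060503) + 716527 = (1375761 + 1060503) + 716527 = 2436264 + 716527 = 3152791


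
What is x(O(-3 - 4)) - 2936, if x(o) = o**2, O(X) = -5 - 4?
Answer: -2855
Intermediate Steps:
O(X) = -9
x(O(-3 - 4)) - 2936 = (-9)**2 - 2936 = 81 - 2936 = -2855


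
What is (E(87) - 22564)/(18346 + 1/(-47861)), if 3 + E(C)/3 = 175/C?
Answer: -31322248562/25463679245 ≈ -1.2301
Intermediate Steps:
E(C) = -9 + 525/C (E(C) = -9 + 3*(175/C) = -9 + 525/C)
(E(87) - 22564)/(18346 + 1/(-47861)) = ((-9 + 525/87) - 22564)/(18346 + 1/(-47861)) = ((-9 + 525*(1/87)) - 22564)/(18346 - 1/47861) = ((-9 + 175/29) - 22564)/(878057905/47861) = (-86/29 - 22564)*(47861/878057905) = -654442/29*47861/878057905 = -31322248562/25463679245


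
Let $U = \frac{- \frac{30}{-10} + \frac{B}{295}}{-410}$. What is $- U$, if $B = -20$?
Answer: $\frac{173}{24190} \approx 0.0071517$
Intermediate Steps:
$U = - \frac{173}{24190}$ ($U = \frac{- \frac{30}{-10} - \frac{20}{295}}{-410} = \left(\left(-30\right) \left(- \frac{1}{10}\right) - \frac{4}{59}\right) \left(- \frac{1}{410}\right) = \left(3 - \frac{4}{59}\right) \left(- \frac{1}{410}\right) = \frac{173}{59} \left(- \frac{1}{410}\right) = - \frac{173}{24190} \approx -0.0071517$)
$- U = \left(-1\right) \left(- \frac{173}{24190}\right) = \frac{173}{24190}$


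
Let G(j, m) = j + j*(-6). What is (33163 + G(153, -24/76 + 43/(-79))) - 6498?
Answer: 25900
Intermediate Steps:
G(j, m) = -5*j (G(j, m) = j - 6*j = -5*j)
(33163 + G(153, -24/76 + 43/(-79))) - 6498 = (33163 - 5*153) - 6498 = (33163 - 765) - 6498 = 32398 - 6498 = 25900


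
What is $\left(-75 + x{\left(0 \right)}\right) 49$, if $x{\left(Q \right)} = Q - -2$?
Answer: $-3577$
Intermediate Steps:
$x{\left(Q \right)} = 2 + Q$ ($x{\left(Q \right)} = Q + 2 = 2 + Q$)
$\left(-75 + x{\left(0 \right)}\right) 49 = \left(-75 + \left(2 + 0\right)\right) 49 = \left(-75 + 2\right) 49 = \left(-73\right) 49 = -3577$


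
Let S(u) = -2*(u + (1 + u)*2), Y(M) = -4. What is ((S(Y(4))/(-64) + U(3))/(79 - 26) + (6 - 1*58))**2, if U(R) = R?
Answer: 1940666809/719104 ≈ 2698.7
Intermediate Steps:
S(u) = -4 - 6*u (S(u) = -2*(u + (2 + 2*u)) = -2*(2 + 3*u) = -4 - 6*u)
((S(Y(4))/(-64) + U(3))/(79 - 26) + (6 - 1*58))**2 = (((-4 - 6*(-4))/(-64) + 3)/(79 - 26) + (6 - 1*58))**2 = (((-4 + 24)*(-1/64) + 3)/53 + (6 - 58))**2 = ((20*(-1/64) + 3)*(1/53) - 52)**2 = ((-5/16 + 3)*(1/53) - 52)**2 = ((43/16)*(1/53) - 52)**2 = (43/848 - 52)**2 = (-44053/848)**2 = 1940666809/719104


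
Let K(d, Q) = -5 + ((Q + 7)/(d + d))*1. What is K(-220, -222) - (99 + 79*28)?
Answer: -203765/88 ≈ -2315.5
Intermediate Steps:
K(d, Q) = -5 + (7 + Q)/(2*d) (K(d, Q) = -5 + ((7 + Q)/((2*d)))*1 = -5 + ((7 + Q)*(1/(2*d)))*1 = -5 + ((7 + Q)/(2*d))*1 = -5 + (7 + Q)/(2*d))
K(-220, -222) - (99 + 79*28) = (½)*(7 - 222 - 10*(-220))/(-220) - (99 + 79*28) = (½)*(-1/220)*(7 - 222 + 2200) - (99 + 2212) = (½)*(-1/220)*1985 - 1*2311 = -397/88 - 2311 = -203765/88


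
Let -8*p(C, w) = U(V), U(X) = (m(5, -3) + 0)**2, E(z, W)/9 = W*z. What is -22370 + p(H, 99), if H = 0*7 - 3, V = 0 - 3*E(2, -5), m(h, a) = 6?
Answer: -44749/2 ≈ -22375.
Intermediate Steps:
E(z, W) = 9*W*z (E(z, W) = 9*(W*z) = 9*W*z)
V = 270 (V = 0 - 27*(-5)*2 = 0 - 3*(-90) = 0 + 270 = 270)
U(X) = 36 (U(X) = (6 + 0)**2 = 6**2 = 36)
H = -3 (H = 0 - 3 = -3)
p(C, w) = -9/2 (p(C, w) = -1/8*36 = -9/2)
-22370 + p(H, 99) = -22370 - 9/2 = -44749/2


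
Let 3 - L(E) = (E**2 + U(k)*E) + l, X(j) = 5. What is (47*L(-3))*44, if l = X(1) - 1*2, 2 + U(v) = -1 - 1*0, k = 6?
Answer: -37224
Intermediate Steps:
U(v) = -3 (U(v) = -2 + (-1 - 1*0) = -2 + (-1 + 0) = -2 - 1 = -3)
l = 3 (l = 5 - 1*2 = 5 - 2 = 3)
L(E) = -E**2 + 3*E (L(E) = 3 - ((E**2 - 3*E) + 3) = 3 - (3 + E**2 - 3*E) = 3 + (-3 - E**2 + 3*E) = -E**2 + 3*E)
(47*L(-3))*44 = (47*(-3*(3 - 1*(-3))))*44 = (47*(-3*(3 + 3)))*44 = (47*(-3*6))*44 = (47*(-18))*44 = -846*44 = -37224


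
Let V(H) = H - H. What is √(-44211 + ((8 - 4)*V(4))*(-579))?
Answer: I*√44211 ≈ 210.26*I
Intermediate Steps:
V(H) = 0
√(-44211 + ((8 - 4)*V(4))*(-579)) = √(-44211 + ((8 - 4)*0)*(-579)) = √(-44211 + (4*0)*(-579)) = √(-44211 + 0*(-579)) = √(-44211 + 0) = √(-44211) = I*√44211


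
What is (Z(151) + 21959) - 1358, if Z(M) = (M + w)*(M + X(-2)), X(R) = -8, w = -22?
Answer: 39048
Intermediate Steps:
Z(M) = (-22 + M)*(-8 + M) (Z(M) = (M - 22)*(M - 8) = (-22 + M)*(-8 + M))
(Z(151) + 21959) - 1358 = ((176 + 151² - 30*151) + 21959) - 1358 = ((176 + 22801 - 4530) + 21959) - 1358 = (18447 + 21959) - 1358 = 40406 - 1358 = 39048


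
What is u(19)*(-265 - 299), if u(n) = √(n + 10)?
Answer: -564*√29 ≈ -3037.2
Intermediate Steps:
u(n) = √(10 + n)
u(19)*(-265 - 299) = √(10 + 19)*(-265 - 299) = √29*(-564) = -564*√29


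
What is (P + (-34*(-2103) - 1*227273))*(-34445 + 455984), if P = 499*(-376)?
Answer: -144754384905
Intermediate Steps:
P = -187624
(P + (-34*(-2103) - 1*227273))*(-34445 + 455984) = (-187624 + (-34*(-2103) - 1*227273))*(-34445 + 455984) = (-187624 + (71502 - 227273))*421539 = (-187624 - 155771)*421539 = -343395*421539 = -144754384905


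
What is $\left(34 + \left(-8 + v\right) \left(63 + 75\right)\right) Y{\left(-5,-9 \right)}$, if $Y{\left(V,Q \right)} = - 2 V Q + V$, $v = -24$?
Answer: $416290$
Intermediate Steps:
$Y{\left(V,Q \right)} = V - 2 Q V$ ($Y{\left(V,Q \right)} = - 2 Q V + V = V - 2 Q V$)
$\left(34 + \left(-8 + v\right) \left(63 + 75\right)\right) Y{\left(-5,-9 \right)} = \left(34 + \left(-8 - 24\right) \left(63 + 75\right)\right) \left(- 5 \left(1 - -18\right)\right) = \left(34 - 4416\right) \left(- 5 \left(1 + 18\right)\right) = \left(34 - 4416\right) \left(\left(-5\right) 19\right) = \left(-4382\right) \left(-95\right) = 416290$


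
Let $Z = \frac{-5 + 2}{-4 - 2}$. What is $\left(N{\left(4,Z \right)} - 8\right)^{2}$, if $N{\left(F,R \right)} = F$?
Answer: $16$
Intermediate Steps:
$Z = \frac{1}{2}$ ($Z = - \frac{3}{-6} = \left(-3\right) \left(- \frac{1}{6}\right) = \frac{1}{2} \approx 0.5$)
$\left(N{\left(4,Z \right)} - 8\right)^{2} = \left(4 - 8\right)^{2} = \left(-4\right)^{2} = 16$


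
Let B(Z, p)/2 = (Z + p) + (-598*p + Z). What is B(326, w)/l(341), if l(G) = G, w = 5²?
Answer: -28546/341 ≈ -83.713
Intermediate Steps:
w = 25
B(Z, p) = -1194*p + 4*Z (B(Z, p) = 2*((Z + p) + (-598*p + Z)) = 2*((Z + p) + (Z - 598*p)) = 2*(-597*p + 2*Z) = -1194*p + 4*Z)
B(326, w)/l(341) = (-1194*25 + 4*326)/341 = (-29850 + 1304)*(1/341) = -28546*1/341 = -28546/341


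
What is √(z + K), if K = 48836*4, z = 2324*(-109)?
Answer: 2*I*√14493 ≈ 240.77*I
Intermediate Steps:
z = -253316
K = 195344
√(z + K) = √(-253316 + 195344) = √(-57972) = 2*I*√14493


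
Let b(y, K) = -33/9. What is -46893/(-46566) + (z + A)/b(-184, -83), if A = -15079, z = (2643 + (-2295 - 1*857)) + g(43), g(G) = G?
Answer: 724040411/170742 ≈ 4240.6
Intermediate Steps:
z = -466 (z = (2643 + (-2295 - 1*857)) + 43 = (2643 + (-2295 - 857)) + 43 = (2643 - 3152) + 43 = -509 + 43 = -466)
b(y, K) = -11/3 (b(y, K) = -33*⅑ = -11/3)
-46893/(-46566) + (z + A)/b(-184, -83) = -46893/(-46566) + (-466 - 15079)/(-11/3) = -46893*(-1/46566) - 15545*(-3/11) = 15631/15522 + 46635/11 = 724040411/170742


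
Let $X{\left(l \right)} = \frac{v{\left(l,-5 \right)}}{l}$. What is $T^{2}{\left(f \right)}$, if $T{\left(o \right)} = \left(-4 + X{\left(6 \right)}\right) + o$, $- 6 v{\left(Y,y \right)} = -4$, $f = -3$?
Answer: $\frac{3844}{81} \approx 47.457$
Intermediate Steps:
$v{\left(Y,y \right)} = \frac{2}{3}$ ($v{\left(Y,y \right)} = \left(- \frac{1}{6}\right) \left(-4\right) = \frac{2}{3}$)
$X{\left(l \right)} = \frac{2}{3 l}$
$T{\left(o \right)} = - \frac{35}{9} + o$ ($T{\left(o \right)} = \left(-4 + \frac{2}{3 \cdot 6}\right) + o = \left(-4 + \frac{2}{3} \cdot \frac{1}{6}\right) + o = \left(-4 + \frac{1}{9}\right) + o = - \frac{35}{9} + o$)
$T^{2}{\left(f \right)} = \left(- \frac{35}{9} - 3\right)^{2} = \left(- \frac{62}{9}\right)^{2} = \frac{3844}{81}$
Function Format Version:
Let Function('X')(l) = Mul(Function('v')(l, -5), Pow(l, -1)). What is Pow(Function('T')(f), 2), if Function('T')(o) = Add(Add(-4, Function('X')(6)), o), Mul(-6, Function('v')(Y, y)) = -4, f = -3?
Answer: Rational(3844, 81) ≈ 47.457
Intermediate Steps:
Function('v')(Y, y) = Rational(2, 3) (Function('v')(Y, y) = Mul(Rational(-1, 6), -4) = Rational(2, 3))
Function('X')(l) = Mul(Rational(2, 3), Pow(l, -1))
Function('T')(o) = Add(Rational(-35, 9), o) (Function('T')(o) = Add(Add(-4, Mul(Rational(2, 3), Pow(6, -1))), o) = Add(Add(-4, Mul(Rational(2, 3), Rational(1, 6))), o) = Add(Add(-4, Rational(1, 9)), o) = Add(Rational(-35, 9), o))
Pow(Function('T')(f), 2) = Pow(Add(Rational(-35, 9), -3), 2) = Pow(Rational(-62, 9), 2) = Rational(3844, 81)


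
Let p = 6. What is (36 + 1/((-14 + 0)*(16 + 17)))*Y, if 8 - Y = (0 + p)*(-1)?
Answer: 16631/33 ≈ 503.97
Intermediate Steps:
Y = 14 (Y = 8 - (0 + 6)*(-1) = 8 - 6*(-1) = 8 - 1*(-6) = 8 + 6 = 14)
(36 + 1/((-14 + 0)*(16 + 17)))*Y = (36 + 1/((-14 + 0)*(16 + 17)))*14 = (36 + 1/(-14*33))*14 = (36 + 1/(-462))*14 = (36 - 1/462)*14 = (16631/462)*14 = 16631/33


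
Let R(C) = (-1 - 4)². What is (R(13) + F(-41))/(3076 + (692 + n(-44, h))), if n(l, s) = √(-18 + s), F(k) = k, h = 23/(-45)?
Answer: -2712960/638902913 + 336*I*√85/638902913 ≈ -0.0042463 + 4.8486e-6*I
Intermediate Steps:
h = -23/45 (h = 23*(-1/45) = -23/45 ≈ -0.51111)
R(C) = 25 (R(C) = (-5)² = 25)
(R(13) + F(-41))/(3076 + (692 + n(-44, h))) = (25 - 41)/(3076 + (692 + √(-18 - 23/45))) = -16/(3076 + (692 + √(-833/45))) = -16/(3076 + (692 + 7*I*√85/15)) = -16/(3768 + 7*I*√85/15)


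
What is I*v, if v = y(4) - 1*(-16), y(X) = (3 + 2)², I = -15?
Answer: -615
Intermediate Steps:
y(X) = 25 (y(X) = 5² = 25)
v = 41 (v = 25 - 1*(-16) = 25 + 16 = 41)
I*v = -15*41 = -615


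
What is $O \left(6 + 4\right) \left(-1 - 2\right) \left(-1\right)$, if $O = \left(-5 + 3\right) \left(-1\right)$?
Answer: $60$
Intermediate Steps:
$O = 2$ ($O = \left(-2\right) \left(-1\right) = 2$)
$O \left(6 + 4\right) \left(-1 - 2\right) \left(-1\right) = 2 \left(6 + 4\right) \left(-1 - 2\right) \left(-1\right) = 2 \cdot 10 \left(-3\right) \left(-1\right) = 2 \left(-30\right) \left(-1\right) = \left(-60\right) \left(-1\right) = 60$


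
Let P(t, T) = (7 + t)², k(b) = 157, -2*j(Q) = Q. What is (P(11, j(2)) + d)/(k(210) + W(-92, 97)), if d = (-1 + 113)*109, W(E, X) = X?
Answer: 6266/127 ≈ 49.339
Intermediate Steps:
j(Q) = -Q/2
d = 12208 (d = 112*109 = 12208)
(P(11, j(2)) + d)/(k(210) + W(-92, 97)) = ((7 + 11)² + 12208)/(157 + 97) = (18² + 12208)/254 = (324 + 12208)*(1/254) = 12532*(1/254) = 6266/127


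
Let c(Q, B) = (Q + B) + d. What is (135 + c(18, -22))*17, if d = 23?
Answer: 2618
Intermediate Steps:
c(Q, B) = 23 + B + Q (c(Q, B) = (Q + B) + 23 = (B + Q) + 23 = 23 + B + Q)
(135 + c(18, -22))*17 = (135 + (23 - 22 + 18))*17 = (135 + 19)*17 = 154*17 = 2618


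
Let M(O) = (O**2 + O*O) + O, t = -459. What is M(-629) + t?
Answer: 790194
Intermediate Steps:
M(O) = O + 2*O**2 (M(O) = (O**2 + O**2) + O = 2*O**2 + O = O + 2*O**2)
M(-629) + t = -629*(1 + 2*(-629)) - 459 = -629*(1 - 1258) - 459 = -629*(-1257) - 459 = 790653 - 459 = 790194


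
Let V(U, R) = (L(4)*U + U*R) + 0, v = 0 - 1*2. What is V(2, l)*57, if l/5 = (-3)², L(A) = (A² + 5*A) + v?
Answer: 9006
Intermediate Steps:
v = -2 (v = 0 - 2 = -2)
L(A) = -2 + A² + 5*A (L(A) = (A² + 5*A) - 2 = -2 + A² + 5*A)
l = 45 (l = 5*(-3)² = 5*9 = 45)
V(U, R) = 34*U + R*U (V(U, R) = ((-2 + 4² + 5*4)*U + U*R) + 0 = ((-2 + 16 + 20)*U + R*U) + 0 = (34*U + R*U) + 0 = 34*U + R*U)
V(2, l)*57 = (2*(34 + 45))*57 = (2*79)*57 = 158*57 = 9006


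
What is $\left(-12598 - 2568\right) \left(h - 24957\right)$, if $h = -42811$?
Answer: $1027769488$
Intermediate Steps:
$\left(-12598 - 2568\right) \left(h - 24957\right) = \left(-12598 - 2568\right) \left(-42811 - 24957\right) = \left(-15166\right) \left(-67768\right) = 1027769488$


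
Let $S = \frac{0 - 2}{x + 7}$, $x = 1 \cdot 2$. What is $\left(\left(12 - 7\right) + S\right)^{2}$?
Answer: $\frac{1849}{81} \approx 22.827$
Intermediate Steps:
$x = 2$
$S = - \frac{2}{9}$ ($S = \frac{0 - 2}{2 + 7} = - \frac{2}{9} \approx -0.22222$)
$\left(\left(12 - 7\right) + S\right)^{2} = \left(\left(12 - 7\right) - \frac{2}{9}\right)^{2} = \left(5 - \frac{2}{9}\right)^{2} = \left(\frac{43}{9}\right)^{2} = \frac{1849}{81}$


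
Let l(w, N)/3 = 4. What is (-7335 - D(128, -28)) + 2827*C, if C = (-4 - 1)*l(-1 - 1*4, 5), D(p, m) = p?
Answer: -177083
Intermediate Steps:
l(w, N) = 12 (l(w, N) = 3*4 = 12)
C = -60 (C = (-4 - 1)*12 = -5*12 = -60)
(-7335 - D(128, -28)) + 2827*C = (-7335 - 1*128) + 2827*(-60) = (-7335 - 128) - 169620 = -7463 - 169620 = -177083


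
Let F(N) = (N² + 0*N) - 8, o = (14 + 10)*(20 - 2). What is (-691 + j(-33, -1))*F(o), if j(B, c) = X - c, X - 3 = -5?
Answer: -129138272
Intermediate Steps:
X = -2 (X = 3 - 5 = -2)
o = 432 (o = 24*18 = 432)
j(B, c) = -2 - c
F(N) = -8 + N² (F(N) = (N² + 0) - 8 = N² - 8 = -8 + N²)
(-691 + j(-33, -1))*F(o) = (-691 + (-2 - 1*(-1)))*(-8 + 432²) = (-691 + (-2 + 1))*(-8 + 186624) = (-691 - 1)*186616 = -692*186616 = -129138272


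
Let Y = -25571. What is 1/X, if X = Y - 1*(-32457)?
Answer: 1/6886 ≈ 0.00014522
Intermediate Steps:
X = 6886 (X = -25571 - 1*(-32457) = -25571 + 32457 = 6886)
1/X = 1/6886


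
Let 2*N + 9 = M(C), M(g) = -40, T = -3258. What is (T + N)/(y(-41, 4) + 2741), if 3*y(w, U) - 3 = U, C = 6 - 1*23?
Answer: -3939/3292 ≈ -1.1965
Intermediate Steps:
C = -17 (C = 6 - 23 = -17)
y(w, U) = 1 + U/3
N = -49/2 (N = -9/2 + (½)*(-40) = -9/2 - 20 = -49/2 ≈ -24.500)
(T + N)/(y(-41, 4) + 2741) = (-3258 - 49/2)/((1 + (⅓)*4) + 2741) = -6565/(2*((1 + 4/3) + 2741)) = -6565/(2*(7/3 + 2741)) = -6565/(2*8230/3) = -6565/2*3/8230 = -3939/3292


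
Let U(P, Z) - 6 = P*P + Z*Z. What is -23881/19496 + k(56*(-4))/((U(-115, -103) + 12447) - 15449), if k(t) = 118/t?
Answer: -6966995675/5687607072 ≈ -1.2249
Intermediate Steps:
U(P, Z) = 6 + P² + Z² (U(P, Z) = 6 + (P*P + Z*Z) = 6 + (P² + Z²) = 6 + P² + Z²)
-23881/19496 + k(56*(-4))/((U(-115, -103) + 12447) - 15449) = -23881/19496 + (118/((56*(-4))))/(((6 + (-115)² + (-103)²) + 12447) - 15449) = -23881*1/19496 + (118/(-224))/(((6 + 13225 + 10609) + 12447) - 15449) = -23881/19496 + (118*(-1/224))/((23840 + 12447) - 15449) = -23881/19496 - 59/(112*(36287 - 15449)) = -23881/19496 - 59/112/20838 = -23881/19496 - 59/112*1/20838 = -23881/19496 - 59/2333856 = -6966995675/5687607072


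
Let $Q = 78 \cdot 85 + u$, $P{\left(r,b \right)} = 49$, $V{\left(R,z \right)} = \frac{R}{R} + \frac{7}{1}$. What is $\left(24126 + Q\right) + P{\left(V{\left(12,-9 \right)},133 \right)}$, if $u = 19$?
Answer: $30824$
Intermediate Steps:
$V{\left(R,z \right)} = 8$ ($V{\left(R,z \right)} = 1 + 7 \cdot 1 = 1 + 7 = 8$)
$Q = 6649$ ($Q = 78 \cdot 85 + 19 = 6630 + 19 = 6649$)
$\left(24126 + Q\right) + P{\left(V{\left(12,-9 \right)},133 \right)} = \left(24126 + 6649\right) + 49 = 30775 + 49 = 30824$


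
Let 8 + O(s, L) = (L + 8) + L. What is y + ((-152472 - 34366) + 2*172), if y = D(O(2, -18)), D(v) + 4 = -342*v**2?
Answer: -629730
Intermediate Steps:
O(s, L) = 2*L (O(s, L) = -8 + ((L + 8) + L) = -8 + ((8 + L) + L) = -8 + (8 + 2*L) = 2*L)
D(v) = -4 - 342*v**2
y = -443236 (y = -4 - 342*(2*(-18))**2 = -4 - 342*(-36)**2 = -4 - 342*1296 = -4 - 443232 = -443236)
y + ((-152472 - 34366) + 2*172) = -443236 + ((-152472 - 34366) + 2*172) = -443236 + (-186838 + 344) = -443236 - 186494 = -629730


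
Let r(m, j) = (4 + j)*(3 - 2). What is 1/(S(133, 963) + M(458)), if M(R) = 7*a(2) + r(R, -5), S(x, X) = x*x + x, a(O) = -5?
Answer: 1/17786 ≈ 5.6224e-5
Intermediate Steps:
r(m, j) = 4 + j (r(m, j) = (4 + j)*1 = 4 + j)
S(x, X) = x + x**2 (S(x, X) = x**2 + x = x + x**2)
M(R) = -36 (M(R) = 7*(-5) + (4 - 5) = -35 - 1 = -36)
1/(S(133, 963) + M(458)) = 1/(133*(1 + 133) - 36) = 1/(133*134 - 36) = 1/(17822 - 36) = 1/17786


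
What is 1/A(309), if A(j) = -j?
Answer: -1/309 ≈ -0.0032362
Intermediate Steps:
1/A(309) = 1/(-1*309) = 1/(-309) = -1/309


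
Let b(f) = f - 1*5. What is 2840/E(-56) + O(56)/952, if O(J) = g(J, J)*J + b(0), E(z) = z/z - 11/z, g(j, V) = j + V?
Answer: 151825969/63784 ≈ 2380.3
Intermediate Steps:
g(j, V) = V + j
b(f) = -5 + f (b(f) = f - 5 = -5 + f)
E(z) = 1 - 11/z
O(J) = -5 + 2*J² (O(J) = (J + J)*J + (-5 + 0) = (2*J)*J - 5 = 2*J² - 5 = -5 + 2*J²)
2840/E(-56) + O(56)/952 = 2840/(((-11 - 56)/(-56))) + (-5 + 2*56²)/952 = 2840/((-1/56*(-67))) + (-5 + 2*3136)*(1/952) = 2840/(67/56) + (-5 + 6272)*(1/952) = 2840*(56/67) + 6267*(1/952) = 159040/67 + 6267/952 = 151825969/63784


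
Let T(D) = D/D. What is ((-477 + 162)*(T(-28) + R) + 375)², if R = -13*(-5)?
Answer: 416772225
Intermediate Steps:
R = 65
T(D) = 1
((-477 + 162)*(T(-28) + R) + 375)² = ((-477 + 162)*(1 + 65) + 375)² = (-315*66 + 375)² = (-20790 + 375)² = (-20415)² = 416772225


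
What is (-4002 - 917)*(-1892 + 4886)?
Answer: -14727486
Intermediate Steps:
(-4002 - 917)*(-1892 + 4886) = -4919*2994 = -14727486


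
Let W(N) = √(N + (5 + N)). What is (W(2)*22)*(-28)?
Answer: -1848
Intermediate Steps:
W(N) = √(5 + 2*N)
(W(2)*22)*(-28) = (√(5 + 2*2)*22)*(-28) = (√(5 + 4)*22)*(-28) = (√9*22)*(-28) = (3*22)*(-28) = 66*(-28) = -1848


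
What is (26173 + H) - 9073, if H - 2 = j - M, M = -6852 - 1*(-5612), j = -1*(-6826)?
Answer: 25168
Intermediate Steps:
j = 6826
M = -1240 (M = -6852 + 5612 = -1240)
H = 8068 (H = 2 + (6826 - 1*(-1240)) = 2 + (6826 + 1240) = 2 + 8066 = 8068)
(26173 + H) - 9073 = (26173 + 8068) - 9073 = 34241 - 9073 = 25168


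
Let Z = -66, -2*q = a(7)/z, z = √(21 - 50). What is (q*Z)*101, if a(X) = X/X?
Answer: -3333*I*√29/29 ≈ -618.92*I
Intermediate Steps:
a(X) = 1
z = I*√29 (z = √(-29) = I*√29 ≈ 5.3852*I)
q = I*√29/58 (q = -1/(2*(I*√29)) = -(-I*√29/29)/2 = -(-1)*I*√29/58 = I*√29/58 ≈ 0.092848*I)
(q*Z)*101 = ((I*√29/58)*(-66))*101 = -33*I*√29/29*101 = -3333*I*√29/29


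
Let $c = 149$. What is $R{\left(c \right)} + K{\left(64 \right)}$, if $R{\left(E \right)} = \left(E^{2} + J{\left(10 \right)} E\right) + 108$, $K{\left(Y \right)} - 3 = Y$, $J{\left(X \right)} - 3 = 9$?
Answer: $24164$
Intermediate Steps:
$J{\left(X \right)} = 12$ ($J{\left(X \right)} = 3 + 9 = 12$)
$K{\left(Y \right)} = 3 + Y$
$R{\left(E \right)} = 108 + E^{2} + 12 E$ ($R{\left(E \right)} = \left(E^{2} + 12 E\right) + 108 = 108 + E^{2} + 12 E$)
$R{\left(c \right)} + K{\left(64 \right)} = \left(108 + 149^{2} + 12 \cdot 149\right) + \left(3 + 64\right) = \left(108 + 22201 + 1788\right) + 67 = 24097 + 67 = 24164$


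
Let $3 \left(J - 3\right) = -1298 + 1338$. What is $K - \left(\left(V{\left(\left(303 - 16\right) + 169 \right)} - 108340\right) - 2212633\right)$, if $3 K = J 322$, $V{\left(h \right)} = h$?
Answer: $\frac{20900431}{9} \approx 2.3223 \cdot 10^{6}$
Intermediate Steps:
$J = \frac{49}{3}$ ($J = 3 + \frac{-1298 + 1338}{3} = 3 + \frac{1}{3} \cdot 40 = 3 + \frac{40}{3} = \frac{49}{3} \approx 16.333$)
$K = \frac{15778}{9}$ ($K = \frac{\frac{49}{3} \cdot 322}{3} = \frac{1}{3} \cdot \frac{15778}{3} = \frac{15778}{9} \approx 1753.1$)
$K - \left(\left(V{\left(\left(303 - 16\right) + 169 \right)} - 108340\right) - 2212633\right) = \frac{15778}{9} - \left(\left(\left(\left(303 - 16\right) + 169\right) - 108340\right) - 2212633\right) = \frac{15778}{9} - \left(\left(\left(287 + 169\right) - 108340\right) - 2212633\right) = \frac{15778}{9} - \left(\left(456 - 108340\right) - 2212633\right) = \frac{15778}{9} - \left(-107884 - 2212633\right) = \frac{15778}{9} - -2320517 = \frac{15778}{9} + 2320517 = \frac{20900431}{9}$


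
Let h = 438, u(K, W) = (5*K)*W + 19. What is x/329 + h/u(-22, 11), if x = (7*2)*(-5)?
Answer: -10832/18659 ≈ -0.58052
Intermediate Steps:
u(K, W) = 19 + 5*K*W (u(K, W) = 5*K*W + 19 = 19 + 5*K*W)
x = -70 (x = 14*(-5) = -70)
x/329 + h/u(-22, 11) = -70/329 + 438/(19 + 5*(-22)*11) = -70*1/329 + 438/(19 - 1210) = -10/47 + 438/(-1191) = -10/47 + 438*(-1/1191) = -10/47 - 146/397 = -10832/18659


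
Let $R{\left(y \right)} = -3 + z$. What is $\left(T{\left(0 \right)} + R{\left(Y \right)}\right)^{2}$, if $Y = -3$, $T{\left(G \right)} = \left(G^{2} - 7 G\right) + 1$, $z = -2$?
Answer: $16$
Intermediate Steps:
$T{\left(G \right)} = 1 + G^{2} - 7 G$
$R{\left(y \right)} = -5$ ($R{\left(y \right)} = -3 - 2 = -5$)
$\left(T{\left(0 \right)} + R{\left(Y \right)}\right)^{2} = \left(\left(1 + 0^{2} - 0\right) - 5\right)^{2} = \left(\left(1 + 0 + 0\right) - 5\right)^{2} = \left(1 - 5\right)^{2} = \left(-4\right)^{2} = 16$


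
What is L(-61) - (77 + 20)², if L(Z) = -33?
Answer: -9442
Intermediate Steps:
L(-61) - (77 + 20)² = -33 - (77 + 20)² = -33 - 1*97² = -33 - 1*9409 = -33 - 9409 = -9442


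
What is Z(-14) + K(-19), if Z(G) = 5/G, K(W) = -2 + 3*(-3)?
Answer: -159/14 ≈ -11.357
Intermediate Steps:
K(W) = -11 (K(W) = -2 - 9 = -11)
Z(-14) + K(-19) = 5/(-14) - 11 = 5*(-1/14) - 11 = -5/14 - 11 = -159/14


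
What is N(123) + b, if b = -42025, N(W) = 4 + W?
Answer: -41898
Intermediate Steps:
N(123) + b = (4 + 123) - 42025 = 127 - 42025 = -41898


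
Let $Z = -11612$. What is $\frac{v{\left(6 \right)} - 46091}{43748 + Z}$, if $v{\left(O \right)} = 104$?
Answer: $- \frac{15329}{10712} \approx -1.431$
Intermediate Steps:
$\frac{v{\left(6 \right)} - 46091}{43748 + Z} = \frac{104 - 46091}{43748 - 11612} = - \frac{45987}{32136} = \left(-45987\right) \frac{1}{32136} = - \frac{15329}{10712}$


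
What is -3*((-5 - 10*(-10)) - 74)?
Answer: -63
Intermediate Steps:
-3*((-5 - 10*(-10)) - 74) = -3*((-5 + 100) - 74) = -3*(95 - 74) = -3*21 = -63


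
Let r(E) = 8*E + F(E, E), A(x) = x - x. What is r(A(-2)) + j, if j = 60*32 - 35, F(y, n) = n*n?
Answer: 1885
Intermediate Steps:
F(y, n) = n²
A(x) = 0
r(E) = E² + 8*E (r(E) = 8*E + E² = E² + 8*E)
j = 1885 (j = 1920 - 35 = 1885)
r(A(-2)) + j = 0*(8 + 0) + 1885 = 0*8 + 1885 = 0 + 1885 = 1885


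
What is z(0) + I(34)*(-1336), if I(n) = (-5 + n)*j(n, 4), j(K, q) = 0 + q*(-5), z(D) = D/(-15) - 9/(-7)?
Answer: 5424169/7 ≈ 7.7488e+5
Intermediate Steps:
z(D) = 9/7 - D/15 (z(D) = D*(-1/15) - 9*(-1/7) = -D/15 + 9/7 = 9/7 - D/15)
j(K, q) = -5*q (j(K, q) = 0 - 5*q = -5*q)
I(n) = 100 - 20*n (I(n) = (-5 + n)*(-5*4) = (-5 + n)*(-20) = 100 - 20*n)
z(0) + I(34)*(-1336) = (9/7 - 1/15*0) + (100 - 20*34)*(-1336) = (9/7 + 0) + (100 - 680)*(-1336) = 9/7 - 580*(-1336) = 9/7 + 774880 = 5424169/7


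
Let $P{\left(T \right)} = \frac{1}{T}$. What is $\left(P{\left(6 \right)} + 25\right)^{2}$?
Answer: $\frac{22801}{36} \approx 633.36$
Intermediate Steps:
$\left(P{\left(6 \right)} + 25\right)^{2} = \left(\frac{1}{6} + 25\right)^{2} = \left(\frac{151}{6}\right)^{2} = \frac{22801}{36}$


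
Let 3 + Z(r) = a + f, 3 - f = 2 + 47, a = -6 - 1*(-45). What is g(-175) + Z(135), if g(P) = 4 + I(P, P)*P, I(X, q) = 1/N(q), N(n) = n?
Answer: -5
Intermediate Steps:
a = 39 (a = -6 + 45 = 39)
I(X, q) = 1/q
f = -46 (f = 3 - (2 + 47) = 3 - 1*49 = 3 - 49 = -46)
g(P) = 5 (g(P) = 4 + P/P = 4 + 1 = 5)
Z(r) = -10 (Z(r) = -3 + (39 - 46) = -3 - 7 = -10)
g(-175) + Z(135) = 5 - 10 = -5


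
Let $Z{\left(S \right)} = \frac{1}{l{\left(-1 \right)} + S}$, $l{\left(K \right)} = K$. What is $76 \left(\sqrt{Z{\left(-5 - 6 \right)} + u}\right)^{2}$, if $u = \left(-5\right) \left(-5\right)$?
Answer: $\frac{5681}{3} \approx 1893.7$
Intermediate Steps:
$Z{\left(S \right)} = \frac{1}{-1 + S}$
$u = 25$
$76 \left(\sqrt{Z{\left(-5 - 6 \right)} + u}\right)^{2} = 76 \left(\sqrt{\frac{1}{-1 - 11} + 25}\right)^{2} = 76 \left(\sqrt{\frac{1}{-12} + 25}\right)^{2} = 76 \left(\sqrt{- \frac{1}{12} + 25}\right)^{2} = 76 \left(\sqrt{\frac{299}{12}}\right)^{2} = 76 \left(\frac{\sqrt{897}}{6}\right)^{2} = 76 \cdot \frac{299}{12} = \frac{5681}{3}$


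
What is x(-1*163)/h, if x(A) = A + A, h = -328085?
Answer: 326/328085 ≈ 0.00099364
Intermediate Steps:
x(A) = 2*A
x(-1*163)/h = (2*(-1*163))/(-328085) = (2*(-163))*(-1/328085) = -326*(-1/328085) = 326/328085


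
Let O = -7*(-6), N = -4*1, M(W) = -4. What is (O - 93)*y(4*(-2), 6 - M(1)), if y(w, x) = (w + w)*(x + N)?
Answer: 4896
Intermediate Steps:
N = -4
O = 42
y(w, x) = 2*w*(-4 + x) (y(w, x) = (w + w)*(x - 4) = (2*w)*(-4 + x) = 2*w*(-4 + x))
(O - 93)*y(4*(-2), 6 - M(1)) = (42 - 93)*(2*(4*(-2))*(-4 + (6 - 1*(-4)))) = -102*(-8)*(-4 + (6 + 4)) = -102*(-8)*(-4 + 10) = -102*(-8)*6 = -51*(-96) = 4896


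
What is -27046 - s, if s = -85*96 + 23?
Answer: -18909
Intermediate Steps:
s = -8137 (s = -8160 + 23 = -8137)
-27046 - s = -27046 - 1*(-8137) = -27046 + 8137 = -18909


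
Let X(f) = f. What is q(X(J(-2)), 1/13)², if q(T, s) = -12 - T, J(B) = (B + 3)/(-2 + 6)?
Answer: 2401/16 ≈ 150.06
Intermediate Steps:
J(B) = ¾ + B/4 (J(B) = (3 + B)/4 = (3 + B)*(¼) = ¾ + B/4)
q(X(J(-2)), 1/13)² = (-12 - (¾ + (¼)*(-2)))² = (-12 - (¾ - ½))² = (-12 - 1*¼)² = (-12 - ¼)² = (-49/4)² = 2401/16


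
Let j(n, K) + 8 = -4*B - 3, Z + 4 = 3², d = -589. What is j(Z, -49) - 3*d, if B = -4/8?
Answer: 1758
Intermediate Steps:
Z = 5 (Z = -4 + 3² = -4 + 9 = 5)
B = -½ (B = -4*⅛ = -½ ≈ -0.50000)
j(n, K) = -9 (j(n, K) = -8 + (-4*(-½) - 3) = -8 + (2 - 3) = -8 - 1 = -9)
j(Z, -49) - 3*d = -9 - 3*(-589) = -9 - 1*(-1767) = -9 + 1767 = 1758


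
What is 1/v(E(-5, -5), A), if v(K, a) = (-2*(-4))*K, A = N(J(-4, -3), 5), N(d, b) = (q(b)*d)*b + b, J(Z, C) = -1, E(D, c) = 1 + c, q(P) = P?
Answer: -1/32 ≈ -0.031250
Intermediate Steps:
N(d, b) = b + d*b**2 (N(d, b) = (b*d)*b + b = d*b**2 + b = b + d*b**2)
A = -20 (A = 5*(1 + 5*(-1)) = 5*(1 - 5) = 5*(-4) = -20)
v(K, a) = 8*K
1/v(E(-5, -5), A) = 1/(8*(1 - 5)) = 1/(8*(-4)) = 1/(-32) = -1/32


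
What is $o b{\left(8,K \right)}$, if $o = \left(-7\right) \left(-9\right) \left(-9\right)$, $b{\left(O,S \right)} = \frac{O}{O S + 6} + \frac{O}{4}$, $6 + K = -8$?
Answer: $- \frac{57834}{53} \approx -1091.2$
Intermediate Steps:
$K = -14$ ($K = -6 - 8 = -14$)
$b{\left(O,S \right)} = \frac{O}{4} + \frac{O}{6 + O S}$ ($b{\left(O,S \right)} = \frac{O}{6 + O S} + O \frac{1}{4} = \frac{O}{6 + O S} + \frac{O}{4} = \frac{O}{4} + \frac{O}{6 + O S}$)
$o = -567$ ($o = 63 \left(-9\right) = -567$)
$o b{\left(8,K \right)} = - 567 \cdot \frac{1}{4} \cdot 8 \frac{1}{6 + 8 \left(-14\right)} \left(10 + 8 \left(-14\right)\right) = - 567 \cdot \frac{1}{4} \cdot 8 \frac{1}{6 - 112} \left(10 - 112\right) = - 567 \cdot \frac{1}{4} \cdot 8 \frac{1}{-106} \left(-102\right) = - 567 \cdot \frac{1}{4} \cdot 8 \left(- \frac{1}{106}\right) \left(-102\right) = \left(-567\right) \frac{102}{53} = - \frac{57834}{53}$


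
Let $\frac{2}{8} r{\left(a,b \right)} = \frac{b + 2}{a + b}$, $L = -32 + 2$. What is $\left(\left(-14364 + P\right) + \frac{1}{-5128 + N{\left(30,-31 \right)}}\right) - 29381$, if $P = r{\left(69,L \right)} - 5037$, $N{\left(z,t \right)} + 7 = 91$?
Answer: $- \frac{56785591}{1164} \approx -48785.0$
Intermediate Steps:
$N{\left(z,t \right)} = 84$ ($N{\left(z,t \right)} = -7 + 91 = 84$)
$L = -30$
$r{\left(a,b \right)} = \frac{4 \left(2 + b\right)}{a + b}$ ($r{\left(a,b \right)} = 4 \frac{b + 2}{a + b} = 4 \frac{2 + b}{a + b} = \frac{4 \left(2 + b\right)}{a + b}$)
$P = - \frac{196555}{39}$ ($P = \frac{4 \left(2 - 30\right)}{69 - 30} - 5037 = 4 \cdot \frac{1}{39} \left(-28\right) - 5037 = - \frac{112}{39} - 5037 = - \frac{196555}{39} \approx -5039.9$)
$\left(\left(-14364 + P\right) + \frac{1}{-5128 + N{\left(30,-31 \right)}}\right) - 29381 = \left(\left(-14364 - \frac{196555}{39}\right) + \frac{1}{-5128 + 84}\right) - 29381 = \left(- \frac{756751}{39} + \frac{1}{-5044}\right) - 29381 = \left(- \frac{756751}{39} - \frac{1}{5044}\right) - 29381 = - \frac{22586107}{1164} - 29381 = - \frac{56785591}{1164}$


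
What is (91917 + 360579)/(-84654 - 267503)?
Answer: -452496/352157 ≈ -1.2849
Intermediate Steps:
(91917 + 360579)/(-84654 - 267503) = 452496/(-352157) = 452496*(-1/352157) = -452496/352157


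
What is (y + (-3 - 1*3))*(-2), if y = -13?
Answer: 38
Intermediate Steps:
(y + (-3 - 1*3))*(-2) = (-13 + (-3 - 1*3))*(-2) = (-13 + (-3 - 3))*(-2) = (-13 - 6)*(-2) = -19*(-2) = 38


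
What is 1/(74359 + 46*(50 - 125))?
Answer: 1/70909 ≈ 1.4103e-5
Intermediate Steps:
1/(74359 + 46*(50 - 125)) = 1/(74359 + 46*(-75)) = 1/(74359 - 3450) = 1/70909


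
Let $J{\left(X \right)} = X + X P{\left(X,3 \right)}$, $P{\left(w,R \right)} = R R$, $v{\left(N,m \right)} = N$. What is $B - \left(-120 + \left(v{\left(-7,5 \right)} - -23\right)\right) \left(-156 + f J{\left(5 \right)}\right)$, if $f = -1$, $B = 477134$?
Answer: $455710$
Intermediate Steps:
$P{\left(w,R \right)} = R^{2}$
$J{\left(X \right)} = 10 X$ ($J{\left(X \right)} = X + X 3^{2} = X + X 9 = X + 9 X = 10 X$)
$B - \left(-120 + \left(v{\left(-7,5 \right)} - -23\right)\right) \left(-156 + f J{\left(5 \right)}\right) = 477134 - \left(-120 - -16\right) \left(-156 - 10 \cdot 5\right) = 477134 - \left(-120 + \left(-7 + 23\right)\right) \left(-156 - 50\right) = 477134 - \left(-120 + 16\right) \left(-156 - 50\right) = 477134 - \left(-104\right) \left(-206\right) = 477134 - 21424 = 455710$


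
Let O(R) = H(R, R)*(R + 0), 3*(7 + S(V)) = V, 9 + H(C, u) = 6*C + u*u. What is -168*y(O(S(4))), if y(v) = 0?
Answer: 0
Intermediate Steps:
H(C, u) = -9 + u² + 6*C (H(C, u) = -9 + (6*C + u*u) = -9 + (6*C + u²) = -9 + (u² + 6*C) = -9 + u² + 6*C)
S(V) = -7 + V/3
O(R) = R*(-9 + R² + 6*R) (O(R) = (-9 + R² + 6*R)*(R + 0) = (-9 + R² + 6*R)*R = R*(-9 + R² + 6*R))
-168*y(O(S(4))) = -168*0 = 0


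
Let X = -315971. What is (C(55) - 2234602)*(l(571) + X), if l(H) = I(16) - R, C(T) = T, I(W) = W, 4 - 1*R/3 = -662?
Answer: 710480922291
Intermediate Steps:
R = 1998 (R = 12 - 3*(-662) = 12 + 1986 = 1998)
l(H) = -1982 (l(H) = 16 - 1*1998 = 16 - 1998 = -1982)
(C(55) - 2234602)*(l(571) + X) = (55 - 2234602)*(-1982 - 315971) = -2234547*(-317953) = 710480922291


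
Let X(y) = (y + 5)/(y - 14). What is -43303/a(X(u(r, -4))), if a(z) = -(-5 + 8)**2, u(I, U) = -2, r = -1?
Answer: 43303/9 ≈ 4811.4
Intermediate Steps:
X(y) = (5 + y)/(-14 + y)
a(z) = -9 (a(z) = -1*3**2 = -1*9 = -9)
-43303/a(X(u(r, -4))) = -43303/(-9) = -43303*(-1/9) = 43303/9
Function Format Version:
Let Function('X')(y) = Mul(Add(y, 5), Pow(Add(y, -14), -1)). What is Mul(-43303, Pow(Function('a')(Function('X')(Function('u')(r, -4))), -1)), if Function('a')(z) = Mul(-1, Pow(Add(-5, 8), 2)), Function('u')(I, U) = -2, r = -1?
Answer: Rational(43303, 9) ≈ 4811.4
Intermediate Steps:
Function('X')(y) = Mul(Pow(Add(-14, y), -1), Add(5, y)) (Function('X')(y) = Mul(Add(5, y), Pow(Add(-14, y), -1)) = Mul(Pow(Add(-14, y), -1), Add(5, y)))
Function('a')(z) = -9 (Function('a')(z) = Mul(-1, Pow(3, 2)) = Mul(-1, 9) = -9)
Mul(-43303, Pow(Function('a')(Function('X')(Function('u')(r, -4))), -1)) = Mul(-43303, Pow(-9, -1)) = Mul(-43303, Rational(-1, 9)) = Rational(43303, 9)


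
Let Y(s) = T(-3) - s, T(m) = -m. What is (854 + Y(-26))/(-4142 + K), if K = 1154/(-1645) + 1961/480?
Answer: -27888672/130714051 ≈ -0.21336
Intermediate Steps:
K = 106877/31584 (K = 1154*(-1/1645) + 1961*(1/480) = -1154/1645 + 1961/480 = 106877/31584 ≈ 3.3839)
Y(s) = 3 - s (Y(s) = -1*(-3) - s = 3 - s)
(854 + Y(-26))/(-4142 + K) = (854 + (3 - 1*(-26)))/(-4142 + 106877/31584) = (854 + (3 + 26))/(-130714051/31584) = (854 + 29)*(-31584/130714051) = 883*(-31584/130714051) = -27888672/130714051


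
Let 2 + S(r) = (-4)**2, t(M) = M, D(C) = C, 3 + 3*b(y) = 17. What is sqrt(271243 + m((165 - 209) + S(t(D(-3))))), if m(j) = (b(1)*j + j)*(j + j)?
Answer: sqrt(281443) ≈ 530.51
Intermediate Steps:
b(y) = 14/3 (b(y) = -1 + (1/3)*17 = -1 + 17/3 = 14/3)
S(r) = 14 (S(r) = -2 + (-4)**2 = -2 + 16 = 14)
m(j) = 34*j**2/3 (m(j) = (14*j/3 + j)*(j + j) = (17*j/3)*(2*j) = 34*j**2/3)
sqrt(271243 + m((165 - 209) + S(t(D(-3))))) = sqrt(271243 + 34*((165 - 209) + 14)**2/3) = sqrt(271243 + 34*(-44 + 14)**2/3) = sqrt(271243 + (34/3)*(-30)**2) = sqrt(271243 + (34/3)*900) = sqrt(271243 + 10200) = sqrt(281443)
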